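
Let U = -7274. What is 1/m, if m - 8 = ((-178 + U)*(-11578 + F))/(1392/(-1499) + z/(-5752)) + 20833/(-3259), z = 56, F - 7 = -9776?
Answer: -3295960319/558759057200174977 ≈ -5.8987e-9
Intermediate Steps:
F = -9769 (F = 7 - 9776 = -9769)
m = -558759057200174977/3295960319 (m = 8 + (((-178 - 7274)*(-11578 - 9769))/(1392/(-1499) + 56/(-5752)) + 20833/(-3259)) = 8 + ((-7452*(-21347))/(1392*(-1/1499) + 56*(-1/5752)) + 20833*(-1/3259)) = 8 + (159077844/(-1392/1499 - 7/719) - 20833/3259) = 8 + (159077844/(-1011341/1077781) - 20833/3259) = 8 + (159077844*(-1077781/1011341) - 20833/3259) = 8 + (-171451077784164/1011341 - 20833/3259) = 8 - 558759083567857529/3295960319 = -558759057200174977/3295960319 ≈ -1.6953e+8)
1/m = 1/(-558759057200174977/3295960319) = -3295960319/558759057200174977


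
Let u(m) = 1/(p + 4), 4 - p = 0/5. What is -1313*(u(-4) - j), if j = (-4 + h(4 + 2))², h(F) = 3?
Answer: 9191/8 ≈ 1148.9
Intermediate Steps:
p = 4 (p = 4 - 0/5 = 4 - 1*0 = 4 + 0 = 4)
u(m) = ⅛ (u(m) = 1/(4 + 4) = 1/8 = ⅛)
j = 1 (j = (-4 + 3)² = (-1)² = 1)
-1313*(u(-4) - j) = -1313*(⅛ - 1*1) = -1313*(⅛ - 1) = -1313*(-7/8) = 9191/8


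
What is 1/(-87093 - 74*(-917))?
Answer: -1/19235 ≈ -5.1989e-5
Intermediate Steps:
1/(-87093 - 74*(-917)) = 1/(-87093 + 67858) = 1/(-19235) = -1/19235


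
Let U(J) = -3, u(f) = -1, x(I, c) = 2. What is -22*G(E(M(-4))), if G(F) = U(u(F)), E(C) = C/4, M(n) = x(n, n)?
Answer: 66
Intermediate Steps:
M(n) = 2
E(C) = C/4 (E(C) = C*(1/4) = C/4)
G(F) = -3
-22*G(E(M(-4))) = -22*(-3) = 66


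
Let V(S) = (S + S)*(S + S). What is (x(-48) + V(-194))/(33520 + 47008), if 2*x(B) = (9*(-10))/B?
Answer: 2408719/1288448 ≈ 1.8695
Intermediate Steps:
x(B) = -45/B (x(B) = ((9*(-10))/B)/2 = (-90/B)/2 = -45/B)
V(S) = 4*S² (V(S) = (2*S)*(2*S) = 4*S²)
(x(-48) + V(-194))/(33520 + 47008) = (-45/(-48) + 4*(-194)²)/(33520 + 47008) = (-45*(-1/48) + 4*37636)/80528 = (15/16 + 150544)*(1/80528) = (2408719/16)*(1/80528) = 2408719/1288448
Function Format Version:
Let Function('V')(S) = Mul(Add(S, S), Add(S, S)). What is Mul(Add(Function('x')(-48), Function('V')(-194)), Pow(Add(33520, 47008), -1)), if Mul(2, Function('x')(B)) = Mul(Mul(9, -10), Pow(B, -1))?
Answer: Rational(2408719, 1288448) ≈ 1.8695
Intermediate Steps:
Function('x')(B) = Mul(-45, Pow(B, -1)) (Function('x')(B) = Mul(Rational(1, 2), Mul(Mul(9, -10), Pow(B, -1))) = Mul(Rational(1, 2), Mul(-90, Pow(B, -1))) = Mul(-45, Pow(B, -1)))
Function('V')(S) = Mul(4, Pow(S, 2)) (Function('V')(S) = Mul(Mul(2, S), Mul(2, S)) = Mul(4, Pow(S, 2)))
Mul(Add(Function('x')(-48), Function('V')(-194)), Pow(Add(33520, 47008), -1)) = Mul(Add(Mul(-45, Pow(-48, -1)), Mul(4, Pow(-194, 2))), Pow(Add(33520, 47008), -1)) = Mul(Add(Mul(-45, Rational(-1, 48)), Mul(4, 37636)), Pow(80528, -1)) = Mul(Add(Rational(15, 16), 150544), Rational(1, 80528)) = Mul(Rational(2408719, 16), Rational(1, 80528)) = Rational(2408719, 1288448)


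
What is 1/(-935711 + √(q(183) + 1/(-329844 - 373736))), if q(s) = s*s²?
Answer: -658347545380/616018728154181721 - 2*√758438287996020805/616018728154181721 ≈ -1.0715e-6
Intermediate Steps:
q(s) = s³
1/(-935711 + √(q(183) + 1/(-329844 - 373736))) = 1/(-935711 + √(183³ + 1/(-329844 - 373736))) = 1/(-935711 + √(6128487 + 1/(-703580))) = 1/(-935711 + √(6128487 - 1/703580)) = 1/(-935711 + √(4311880883459/703580)) = 1/(-935711 + √758438287996020805/351790)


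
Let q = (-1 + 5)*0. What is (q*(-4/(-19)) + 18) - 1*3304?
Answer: -3286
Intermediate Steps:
q = 0 (q = 4*0 = 0)
(q*(-4/(-19)) + 18) - 1*3304 = (0*(-4/(-19)) + 18) - 1*3304 = (0*(-4*(-1/19)) + 18) - 3304 = (0*(4/19) + 18) - 3304 = (0 + 18) - 3304 = 18 - 3304 = -3286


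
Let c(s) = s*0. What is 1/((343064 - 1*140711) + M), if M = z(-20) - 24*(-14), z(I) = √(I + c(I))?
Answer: 202689/41082830741 - 2*I*√5/41082830741 ≈ 4.9337e-6 - 1.0886e-10*I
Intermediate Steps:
c(s) = 0
z(I) = √I (z(I) = √(I + 0) = √I)
M = 336 + 2*I*√5 (M = √(-20) - 24*(-14) = 2*I*√5 + 336 = 336 + 2*I*√5 ≈ 336.0 + 4.4721*I)
1/((343064 - 1*140711) + M) = 1/((343064 - 1*140711) + (336 + 2*I*√5)) = 1/((343064 - 140711) + (336 + 2*I*√5)) = 1/(202353 + (336 + 2*I*√5)) = 1/(202689 + 2*I*√5)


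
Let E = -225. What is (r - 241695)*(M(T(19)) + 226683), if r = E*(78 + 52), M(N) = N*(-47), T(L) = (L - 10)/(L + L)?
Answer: -2333793156795/38 ≈ -6.1416e+10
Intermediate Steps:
T(L) = (-10 + L)/(2*L) (T(L) = (-10 + L)/((2*L)) = (-10 + L)*(1/(2*L)) = (-10 + L)/(2*L))
M(N) = -47*N
r = -29250 (r = -225*(78 + 52) = -225*130 = -29250)
(r - 241695)*(M(T(19)) + 226683) = (-29250 - 241695)*(-47*(-10 + 19)/(2*19) + 226683) = -270945*(-47*9/(2*19) + 226683) = -270945*(-47*9/38 + 226683) = -270945*(-423/38 + 226683) = -270945*8613531/38 = -2333793156795/38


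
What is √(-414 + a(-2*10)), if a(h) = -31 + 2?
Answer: I*√443 ≈ 21.048*I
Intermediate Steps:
a(h) = -29
√(-414 + a(-2*10)) = √(-414 - 29) = √(-443) = I*√443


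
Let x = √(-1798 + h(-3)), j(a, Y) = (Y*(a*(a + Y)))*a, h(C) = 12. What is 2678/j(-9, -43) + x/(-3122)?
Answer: 103/6966 - I*√1786/3122 ≈ 0.014786 - 0.013537*I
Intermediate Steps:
j(a, Y) = Y*a²*(Y + a) (j(a, Y) = (Y*(a*(Y + a)))*a = (Y*a*(Y + a))*a = Y*a²*(Y + a))
x = I*√1786 (x = √(-1798 + 12) = √(-1786) = I*√1786 ≈ 42.261*I)
2678/j(-9, -43) + x/(-3122) = 2678/((-43*(-9)²*(-43 - 9))) + (I*√1786)/(-3122) = 2678/((-43*81*(-52))) + (I*√1786)*(-1/3122) = 2678/181116 - I*√1786/3122 = 2678*(1/181116) - I*√1786/3122 = 103/6966 - I*√1786/3122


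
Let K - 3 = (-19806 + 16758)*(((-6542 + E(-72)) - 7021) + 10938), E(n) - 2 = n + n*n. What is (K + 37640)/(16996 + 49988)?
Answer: -7548829/66984 ≈ -112.70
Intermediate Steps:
E(n) = 2 + n + n**2 (E(n) = 2 + (n + n*n) = 2 + (n + n**2) = 2 + n + n**2)
K = -7586469 (K = 3 + (-19806 + 16758)*(((-6542 + (2 - 72 + (-72)**2)) - 7021) + 10938) = 3 - 3048*(((-6542 + (2 - 72 + 5184)) - 7021) + 10938) = 3 - 3048*(((-6542 + 5114) - 7021) + 10938) = 3 - 3048*((-1428 - 7021) + 10938) = 3 - 3048*(-8449 + 10938) = 3 - 3048*2489 = 3 - 7586472 = -7586469)
(K + 37640)/(16996 + 49988) = (-7586469 + 37640)/(16996 + 49988) = -7548829/66984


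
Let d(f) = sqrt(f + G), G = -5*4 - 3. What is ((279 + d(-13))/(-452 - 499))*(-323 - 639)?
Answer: 89466/317 + 1924*I/317 ≈ 282.23 + 6.0694*I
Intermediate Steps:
G = -23 (G = -20 - 3 = -23)
d(f) = sqrt(-23 + f) (d(f) = sqrt(f - 23) = sqrt(-23 + f))
((279 + d(-13))/(-452 - 499))*(-323 - 639) = ((279 + sqrt(-23 - 13))/(-452 - 499))*(-323 - 639) = ((279 + sqrt(-36))/(-951))*(-962) = ((279 + 6*I)*(-1/951))*(-962) = (-93/317 - 2*I/317)*(-962) = 89466/317 + 1924*I/317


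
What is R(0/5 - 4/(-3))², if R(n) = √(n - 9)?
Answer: -23/3 ≈ -7.6667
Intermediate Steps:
R(n) = √(-9 + n)
R(0/5 - 4/(-3))² = (√(-9 + (0/5 - 4/(-3))))² = (√(-9 + (0*(⅕) - 4*(-⅓))))² = (√(-9 + (0 + 4/3)))² = (√(-9 + 4/3))² = (√(-23/3))² = (I*√69/3)² = -23/3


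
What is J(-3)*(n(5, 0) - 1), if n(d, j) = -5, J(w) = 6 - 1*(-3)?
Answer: -54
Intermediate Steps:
J(w) = 9 (J(w) = 6 + 3 = 9)
J(-3)*(n(5, 0) - 1) = 9*(-5 - 1) = 9*(-6) = -54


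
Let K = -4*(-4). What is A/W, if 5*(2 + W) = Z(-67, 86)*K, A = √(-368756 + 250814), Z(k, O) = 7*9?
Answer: 5*I*√117942/998 ≈ 1.7206*I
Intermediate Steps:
Z(k, O) = 63
K = 16
A = I*√117942 (A = √(-117942) = I*√117942 ≈ 343.43*I)
W = 998/5 (W = -2 + (63*16)/5 = -2 + (⅕)*1008 = -2 + 1008/5 = 998/5 ≈ 199.60)
A/W = (I*√117942)/(998/5) = (I*√117942)*(5/998) = 5*I*√117942/998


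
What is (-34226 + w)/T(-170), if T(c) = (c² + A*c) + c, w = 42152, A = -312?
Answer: 3963/40885 ≈ 0.096930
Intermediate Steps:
T(c) = c² - 311*c (T(c) = (c² - 312*c) + c = c² - 311*c)
(-34226 + w)/T(-170) = (-34226 + 42152)/((-170*(-311 - 170))) = 7926/((-170*(-481))) = 7926/81770 = 7926*(1/81770) = 3963/40885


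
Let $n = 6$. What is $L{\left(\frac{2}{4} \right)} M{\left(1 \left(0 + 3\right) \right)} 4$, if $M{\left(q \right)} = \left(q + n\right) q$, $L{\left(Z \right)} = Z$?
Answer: $54$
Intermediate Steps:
$M{\left(q \right)} = q \left(6 + q\right)$ ($M{\left(q \right)} = \left(q + 6\right) q = \left(6 + q\right) q = q \left(6 + q\right)$)
$L{\left(\frac{2}{4} \right)} M{\left(1 \left(0 + 3\right) \right)} 4 = \frac{2}{4} \cdot 1 \left(0 + 3\right) \left(6 + 1 \left(0 + 3\right)\right) 4 = 2 \cdot \frac{1}{4} \cdot 1 \cdot 3 \left(6 + 1 \cdot 3\right) 4 = \frac{3 \left(6 + 3\right)}{2} \cdot 4 = \frac{3 \cdot 9}{2} \cdot 4 = \frac{1}{2} \cdot 27 \cdot 4 = \frac{27}{2} \cdot 4 = 54$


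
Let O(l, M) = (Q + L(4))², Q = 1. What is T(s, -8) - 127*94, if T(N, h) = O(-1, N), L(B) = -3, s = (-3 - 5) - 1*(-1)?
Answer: -11934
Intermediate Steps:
s = -7 (s = -8 + 1 = -7)
O(l, M) = 4 (O(l, M) = (1 - 3)² = (-2)² = 4)
T(N, h) = 4
T(s, -8) - 127*94 = 4 - 127*94 = 4 - 11938 = -11934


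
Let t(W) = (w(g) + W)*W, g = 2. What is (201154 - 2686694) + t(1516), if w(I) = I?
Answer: -184252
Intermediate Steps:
t(W) = W*(2 + W) (t(W) = (2 + W)*W = W*(2 + W))
(201154 - 2686694) + t(1516) = (201154 - 2686694) + 1516*(2 + 1516) = -2485540 + 1516*1518 = -2485540 + 2301288 = -184252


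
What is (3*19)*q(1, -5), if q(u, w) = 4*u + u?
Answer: 285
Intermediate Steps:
q(u, w) = 5*u
(3*19)*q(1, -5) = (3*19)*(5*1) = 57*5 = 285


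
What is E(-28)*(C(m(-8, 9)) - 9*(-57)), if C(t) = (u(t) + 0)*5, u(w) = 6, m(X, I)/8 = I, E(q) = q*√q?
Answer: -30408*I*√7 ≈ -80452.0*I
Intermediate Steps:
E(q) = q^(3/2)
m(X, I) = 8*I
C(t) = 30 (C(t) = (6 + 0)*5 = 6*5 = 30)
E(-28)*(C(m(-8, 9)) - 9*(-57)) = (-28)^(3/2)*(30 - 9*(-57)) = (-56*I*√7)*(30 - 1*(-513)) = (-56*I*√7)*(30 + 513) = -56*I*√7*543 = -30408*I*√7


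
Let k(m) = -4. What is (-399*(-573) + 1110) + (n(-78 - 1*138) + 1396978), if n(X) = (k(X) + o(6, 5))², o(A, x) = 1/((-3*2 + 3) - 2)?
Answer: 40668316/25 ≈ 1.6267e+6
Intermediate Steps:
o(A, x) = -⅕ (o(A, x) = 1/((-6 + 3) - 2) = 1/(-3 - 2) = 1/(-5) = -⅕)
n(X) = 441/25 (n(X) = (-4 - ⅕)² = (-21/5)² = 441/25)
(-399*(-573) + 1110) + (n(-78 - 1*138) + 1396978) = (-399*(-573) + 1110) + (441/25 + 1396978) = (228627 + 1110) + 34924891/25 = 229737 + 34924891/25 = 40668316/25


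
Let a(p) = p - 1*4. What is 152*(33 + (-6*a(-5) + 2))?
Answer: 13528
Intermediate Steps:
a(p) = -4 + p (a(p) = p - 4 = -4 + p)
152*(33 + (-6*a(-5) + 2)) = 152*(33 + (-6*(-4 - 5) + 2)) = 152*(33 + (-6*(-9) + 2)) = 152*(33 + (54 + 2)) = 152*(33 + 56) = 152*89 = 13528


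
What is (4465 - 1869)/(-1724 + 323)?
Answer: -2596/1401 ≈ -1.8530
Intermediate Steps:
(4465 - 1869)/(-1724 + 323) = 2596/(-1401) = 2596*(-1/1401) = -2596/1401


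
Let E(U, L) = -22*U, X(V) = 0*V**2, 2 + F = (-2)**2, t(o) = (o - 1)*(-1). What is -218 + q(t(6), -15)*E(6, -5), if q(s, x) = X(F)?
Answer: -218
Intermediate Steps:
t(o) = 1 - o (t(o) = (-1 + o)*(-1) = 1 - o)
F = 2 (F = -2 + (-2)**2 = -2 + 4 = 2)
X(V) = 0
q(s, x) = 0
-218 + q(t(6), -15)*E(6, -5) = -218 + 0*(-22*6) = -218 + 0*(-132) = -218 + 0 = -218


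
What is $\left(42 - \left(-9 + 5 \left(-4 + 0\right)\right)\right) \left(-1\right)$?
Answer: $-71$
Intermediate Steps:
$\left(42 - \left(-9 + 5 \left(-4 + 0\right)\right)\right) \left(-1\right) = \left(42 + \left(\left(6 - -20\right) + 3\right)\right) \left(-1\right) = \left(42 + \left(\left(6 + 20\right) + 3\right)\right) \left(-1\right) = \left(42 + \left(26 + 3\right)\right) \left(-1\right) = \left(42 + 29\right) \left(-1\right) = 71 \left(-1\right) = -71$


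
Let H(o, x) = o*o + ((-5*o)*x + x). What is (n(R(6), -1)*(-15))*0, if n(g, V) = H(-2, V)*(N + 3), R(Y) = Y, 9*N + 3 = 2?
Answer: 0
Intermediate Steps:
N = -1/9 (N = -1/3 + (1/9)*2 = -1/3 + 2/9 = -1/9 ≈ -0.11111)
H(o, x) = x + o**2 - 5*o*x (H(o, x) = o**2 + (-5*o*x + x) = o**2 + (x - 5*o*x) = x + o**2 - 5*o*x)
n(g, V) = 104/9 + 286*V/9 (n(g, V) = (V + (-2)**2 - 5*(-2)*V)*(-1/9 + 3) = (V + 4 + 10*V)*(26/9) = (4 + 11*V)*(26/9) = 104/9 + 286*V/9)
(n(R(6), -1)*(-15))*0 = ((104/9 + (286/9)*(-1))*(-15))*0 = ((104/9 - 286/9)*(-15))*0 = -182/9*(-15)*0 = (910/3)*0 = 0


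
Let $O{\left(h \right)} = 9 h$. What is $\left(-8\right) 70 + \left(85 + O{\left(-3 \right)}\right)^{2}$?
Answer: $2804$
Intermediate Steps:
$\left(-8\right) 70 + \left(85 + O{\left(-3 \right)}\right)^{2} = \left(-8\right) 70 + \left(85 + 9 \left(-3\right)\right)^{2} = -560 + \left(85 - 27\right)^{2} = -560 + 58^{2} = -560 + 3364 = 2804$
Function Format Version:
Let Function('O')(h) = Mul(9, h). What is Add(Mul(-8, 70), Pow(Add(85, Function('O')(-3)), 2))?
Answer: 2804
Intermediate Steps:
Add(Mul(-8, 70), Pow(Add(85, Function('O')(-3)), 2)) = Add(Mul(-8, 70), Pow(Add(85, Mul(9, -3)), 2)) = Add(-560, Pow(Add(85, -27), 2)) = Add(-560, Pow(58, 2)) = Add(-560, 3364) = 2804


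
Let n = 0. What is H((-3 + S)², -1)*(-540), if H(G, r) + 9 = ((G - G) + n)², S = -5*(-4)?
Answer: 4860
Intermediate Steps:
S = 20
H(G, r) = -9 (H(G, r) = -9 + ((G - G) + 0)² = -9 + (0 + 0)² = -9 + 0² = -9 + 0 = -9)
H((-3 + S)², -1)*(-540) = -9*(-540) = 4860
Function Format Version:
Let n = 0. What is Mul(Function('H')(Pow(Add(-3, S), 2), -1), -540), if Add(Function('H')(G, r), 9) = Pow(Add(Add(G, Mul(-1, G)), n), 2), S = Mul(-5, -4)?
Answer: 4860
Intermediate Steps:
S = 20
Function('H')(G, r) = -9 (Function('H')(G, r) = Add(-9, Pow(Add(Add(G, Mul(-1, G)), 0), 2)) = Add(-9, Pow(Add(0, 0), 2)) = Add(-9, Pow(0, 2)) = Add(-9, 0) = -9)
Mul(Function('H')(Pow(Add(-3, S), 2), -1), -540) = Mul(-9, -540) = 4860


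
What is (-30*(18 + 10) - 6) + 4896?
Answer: 4050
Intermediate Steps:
(-30*(18 + 10) - 6) + 4896 = (-30*28 - 6) + 4896 = (-840 - 6) + 4896 = -846 + 4896 = 4050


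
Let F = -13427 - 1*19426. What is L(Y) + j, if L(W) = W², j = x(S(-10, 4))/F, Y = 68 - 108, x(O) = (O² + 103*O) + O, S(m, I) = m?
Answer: 1118420/699 ≈ 1600.0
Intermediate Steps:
F = -32853 (F = -13427 - 19426 = -32853)
x(O) = O² + 104*O
Y = -40
j = 20/699 (j = -10*(104 - 10)/(-32853) = -10*94*(-1/32853) = -940*(-1/32853) = 20/699 ≈ 0.028612)
L(Y) + j = (-40)² + 20/699 = 1600 + 20/699 = 1118420/699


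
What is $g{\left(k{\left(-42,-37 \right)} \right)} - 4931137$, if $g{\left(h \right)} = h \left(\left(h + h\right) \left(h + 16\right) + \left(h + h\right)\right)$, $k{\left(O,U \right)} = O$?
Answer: $-5019337$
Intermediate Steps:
$g{\left(h \right)} = h \left(2 h + 2 h \left(16 + h\right)\right)$ ($g{\left(h \right)} = h \left(2 h \left(16 + h\right) + 2 h\right) = h \left(2 h + 2 h \left(16 + h\right)\right)$)
$g{\left(k{\left(-42,-37 \right)} \right)} - 4931137 = 2 \left(-42\right)^{2} \left(17 - 42\right) - 4931137 = 2 \cdot 1764 \left(-25\right) - 4931137 = -88200 - 4931137 = -5019337$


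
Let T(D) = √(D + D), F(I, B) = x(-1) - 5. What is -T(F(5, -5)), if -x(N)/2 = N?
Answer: -I*√6 ≈ -2.4495*I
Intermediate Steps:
x(N) = -2*N
F(I, B) = -3 (F(I, B) = -2*(-1) - 5 = 2 - 5 = -3)
T(D) = √2*√D (T(D) = √(2*D) = √2*√D)
-T(F(5, -5)) = -√2*√(-3) = -√2*I*√3 = -I*√6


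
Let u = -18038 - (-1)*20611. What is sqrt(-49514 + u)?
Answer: I*sqrt(46941) ≈ 216.66*I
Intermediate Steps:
u = 2573 (u = -18038 - 1*(-20611) = -18038 + 20611 = 2573)
sqrt(-49514 + u) = sqrt(-49514 + 2573) = sqrt(-46941) = I*sqrt(46941)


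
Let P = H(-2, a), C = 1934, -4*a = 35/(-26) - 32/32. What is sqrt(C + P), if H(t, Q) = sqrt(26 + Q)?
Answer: sqrt(1307384 + 13*sqrt(71890))/26 ≈ 44.036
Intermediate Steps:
a = 61/104 (a = -(35/(-26) - 32/32)/4 = -(35*(-1/26) - 32*1/32)/4 = -(-35/26 - 1)/4 = -1/4*(-61/26) = 61/104 ≈ 0.58654)
P = sqrt(71890)/52 (P = sqrt(26 + 61/104) = sqrt(2765/104) = sqrt(71890)/52 ≈ 5.1562)
sqrt(C + P) = sqrt(1934 + sqrt(71890)/52)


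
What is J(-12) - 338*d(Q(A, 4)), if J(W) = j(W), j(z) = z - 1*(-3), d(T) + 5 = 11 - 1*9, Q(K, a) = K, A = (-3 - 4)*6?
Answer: 1005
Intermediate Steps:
A = -42 (A = -7*6 = -42)
d(T) = -3 (d(T) = -5 + (11 - 1*9) = -5 + (11 - 9) = -5 + 2 = -3)
j(z) = 3 + z (j(z) = z + 3 = 3 + z)
J(W) = 3 + W
J(-12) - 338*d(Q(A, 4)) = (3 - 12) - 338*(-3) = -9 + 1014 = 1005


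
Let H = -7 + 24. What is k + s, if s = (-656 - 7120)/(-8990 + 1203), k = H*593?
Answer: 78508523/7787 ≈ 10082.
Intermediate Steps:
H = 17
k = 10081 (k = 17*593 = 10081)
s = 7776/7787 (s = -7776/(-7787) = -7776*(-1/7787) = 7776/7787 ≈ 0.99859)
k + s = 10081 + 7776/7787 = 78508523/7787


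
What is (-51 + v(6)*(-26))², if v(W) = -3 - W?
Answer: 33489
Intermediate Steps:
(-51 + v(6)*(-26))² = (-51 + (-3 - 1*6)*(-26))² = (-51 + (-3 - 6)*(-26))² = (-51 - 9*(-26))² = (-51 + 234)² = 183² = 33489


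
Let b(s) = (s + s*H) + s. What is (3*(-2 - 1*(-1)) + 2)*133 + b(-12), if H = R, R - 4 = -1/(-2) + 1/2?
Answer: -217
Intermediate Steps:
R = 5 (R = 4 + (-1/(-2) + 1/2) = 4 + (-1*(-½) + 1*(½)) = 4 + (½ + ½) = 4 + 1 = 5)
H = 5
b(s) = 7*s (b(s) = (s + s*5) + s = (s + 5*s) + s = 6*s + s = 7*s)
(3*(-2 - 1*(-1)) + 2)*133 + b(-12) = (3*(-2 - 1*(-1)) + 2)*133 + 7*(-12) = (3*(-2 + 1) + 2)*133 - 84 = (3*(-1) + 2)*133 - 84 = (-3 + 2)*133 - 84 = -1*133 - 84 = -133 - 84 = -217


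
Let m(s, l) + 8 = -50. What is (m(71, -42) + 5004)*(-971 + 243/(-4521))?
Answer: -7237867588/1507 ≈ -4.8028e+6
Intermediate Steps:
m(s, l) = -58 (m(s, l) = -8 - 50 = -58)
(m(71, -42) + 5004)*(-971 + 243/(-4521)) = (-58 + 5004)*(-971 + 243/(-4521)) = 4946*(-971 + 243*(-1/4521)) = 4946*(-971 - 81/1507) = 4946*(-1463378/1507) = -7237867588/1507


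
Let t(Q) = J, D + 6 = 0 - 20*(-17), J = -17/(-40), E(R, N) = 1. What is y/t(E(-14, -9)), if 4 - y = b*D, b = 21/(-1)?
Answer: 280720/17 ≈ 16513.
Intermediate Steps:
b = -21 (b = 21*(-1) = -21)
J = 17/40 (J = -17*(-1/40) = 17/40 ≈ 0.42500)
D = 334 (D = -6 + (0 - 20*(-17)) = -6 + (0 + 340) = -6 + 340 = 334)
t(Q) = 17/40
y = 7018 (y = 4 - (-21)*334 = 4 - 1*(-7014) = 4 + 7014 = 7018)
y/t(E(-14, -9)) = 7018/(17/40) = 7018*(40/17) = 280720/17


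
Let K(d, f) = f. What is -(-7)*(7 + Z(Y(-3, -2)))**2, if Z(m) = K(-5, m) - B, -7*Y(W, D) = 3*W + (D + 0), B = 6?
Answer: 324/7 ≈ 46.286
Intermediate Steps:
Y(W, D) = -3*W/7 - D/7 (Y(W, D) = -(3*W + (D + 0))/7 = -(3*W + D)/7 = -(D + 3*W)/7 = -3*W/7 - D/7)
Z(m) = -6 + m (Z(m) = m - 1*6 = m - 6 = -6 + m)
-(-7)*(7 + Z(Y(-3, -2)))**2 = -(-7)*(7 + (-6 + (-3/7*(-3) - 1/7*(-2))))**2 = -(-7)*(7 + (-6 + (9/7 + 2/7)))**2 = -(-7)*(7 + (-6 + 11/7))**2 = -(-7)*(7 - 31/7)**2 = -(-7)*(18/7)**2 = -(-7)*324/49 = -7*(-324/49) = 324/7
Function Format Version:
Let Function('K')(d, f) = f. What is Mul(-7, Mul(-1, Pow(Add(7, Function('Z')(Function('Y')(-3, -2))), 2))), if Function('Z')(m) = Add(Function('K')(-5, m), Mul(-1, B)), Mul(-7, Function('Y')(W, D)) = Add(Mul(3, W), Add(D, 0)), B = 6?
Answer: Rational(324, 7) ≈ 46.286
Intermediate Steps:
Function('Y')(W, D) = Add(Mul(Rational(-3, 7), W), Mul(Rational(-1, 7), D)) (Function('Y')(W, D) = Mul(Rational(-1, 7), Add(Mul(3, W), Add(D, 0))) = Mul(Rational(-1, 7), Add(Mul(3, W), D)) = Mul(Rational(-1, 7), Add(D, Mul(3, W))) = Add(Mul(Rational(-3, 7), W), Mul(Rational(-1, 7), D)))
Function('Z')(m) = Add(-6, m) (Function('Z')(m) = Add(m, Mul(-1, 6)) = Add(m, -6) = Add(-6, m))
Mul(-7, Mul(-1, Pow(Add(7, Function('Z')(Function('Y')(-3, -2))), 2))) = Mul(-7, Mul(-1, Pow(Add(7, Add(-6, Add(Mul(Rational(-3, 7), -3), Mul(Rational(-1, 7), -2)))), 2))) = Mul(-7, Mul(-1, Pow(Add(7, Add(-6, Add(Rational(9, 7), Rational(2, 7)))), 2))) = Mul(-7, Mul(-1, Pow(Add(7, Add(-6, Rational(11, 7))), 2))) = Mul(-7, Mul(-1, Pow(Add(7, Rational(-31, 7)), 2))) = Mul(-7, Mul(-1, Pow(Rational(18, 7), 2))) = Mul(-7, Mul(-1, Rational(324, 49))) = Mul(-7, Rational(-324, 49)) = Rational(324, 7)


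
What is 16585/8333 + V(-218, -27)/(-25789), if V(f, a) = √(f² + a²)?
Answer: 16585/8333 - √48253/25789 ≈ 1.9818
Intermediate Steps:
V(f, a) = √(a² + f²)
16585/8333 + V(-218, -27)/(-25789) = 16585/8333 + √((-27)² + (-218)²)/(-25789) = 16585*(1/8333) + √(729 + 47524)*(-1/25789) = 16585/8333 + √48253*(-1/25789) = 16585/8333 - √48253/25789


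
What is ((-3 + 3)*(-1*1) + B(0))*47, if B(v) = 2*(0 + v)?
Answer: 0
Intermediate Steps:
B(v) = 2*v
((-3 + 3)*(-1*1) + B(0))*47 = ((-3 + 3)*(-1*1) + 2*0)*47 = (0*(-1) + 0)*47 = (0 + 0)*47 = 0*47 = 0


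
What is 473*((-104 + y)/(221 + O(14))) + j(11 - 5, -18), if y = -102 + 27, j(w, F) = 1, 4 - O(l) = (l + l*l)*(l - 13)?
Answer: -84652/15 ≈ -5643.5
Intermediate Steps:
O(l) = 4 - (-13 + l)*(l + l²) (O(l) = 4 - (l + l*l)*(l - 13) = 4 - (l + l²)*(-13 + l) = 4 - (-13 + l)*(l + l²))
y = -75
473*((-104 + y)/(221 + O(14))) + j(11 - 5, -18) = 473*((-104 - 75)/(221 + (4 - 1*14³ + 12*14² + 13*14))) + 1 = 473*(-179/(221 + (4 - 1*2744 + 12*196 + 182))) + 1 = 473*(-179/(221 + (4 - 2744 + 2352 + 182))) + 1 = 473*(-179/(221 - 206)) + 1 = 473*(-179/15) + 1 = -84667/15 + 1 = -84652/15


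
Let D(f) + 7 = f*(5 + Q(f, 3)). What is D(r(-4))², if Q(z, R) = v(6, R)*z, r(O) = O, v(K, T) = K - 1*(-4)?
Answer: 17689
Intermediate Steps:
v(K, T) = 4 + K (v(K, T) = K + 4 = 4 + K)
Q(z, R) = 10*z (Q(z, R) = (4 + 6)*z = 10*z)
D(f) = -7 + f*(5 + 10*f)
D(r(-4))² = (-7 + 5*(-4) + 10*(-4)²)² = (-7 - 20 + 10*16)² = (-7 - 20 + 160)² = 133² = 17689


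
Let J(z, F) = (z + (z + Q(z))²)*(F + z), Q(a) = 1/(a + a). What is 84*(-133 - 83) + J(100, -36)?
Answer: 392700001/625 ≈ 6.2832e+5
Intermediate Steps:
Q(a) = 1/(2*a)
J(z, F) = (F + z)*(z + (z + 1/(2*z))²) (J(z, F) = (z + (z + 1/(2*z))²)*(F + z) = (F + z)*(z + (z + 1/(2*z))²))
84*(-133 - 83) + J(100, -36) = 84*(-133 - 83) + (¼)*(-36*(1 + 2*100²)² + 100*(1 + 2*100²)² + 4*100³*(-36 + 100))/100² = 84*(-216) + (¼)*(1/10000)*(-36*(1 + 2*10000)² + 100*(1 + 2*10000)² + 4*1000000*64) = -18144 + (¼)*(1/10000)*(-36*(1 + 20000)² + 100*(1 + 20000)² + 256000000) = -18144 + (¼)*(1/10000)*(-36*20001² + 100*20001² + 256000000) = -18144 + (¼)*(1/10000)*(-36*400040001 + 100*400040001 + 256000000) = -18144 + (¼)*(1/10000)*(-14401440036 + 40004000100 + 256000000) = -18144 + (¼)*(1/10000)*25858560064 = -18144 + 404040001/625 = 392700001/625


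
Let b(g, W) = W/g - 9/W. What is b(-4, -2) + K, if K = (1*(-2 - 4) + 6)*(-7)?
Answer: 5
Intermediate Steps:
K = 0 (K = (1*(-6) + 6)*(-7) = (-6 + 6)*(-7) = 0*(-7) = 0)
b(g, W) = -9/W + W/g
b(-4, -2) + K = (-9/(-2) - 2/(-4)) + 0 = (-9*(-1/2) - 2*(-1/4)) + 0 = (9/2 + 1/2) + 0 = 5 + 0 = 5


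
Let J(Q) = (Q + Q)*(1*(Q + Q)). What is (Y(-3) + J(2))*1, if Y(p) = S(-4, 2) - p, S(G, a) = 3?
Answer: 22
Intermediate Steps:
J(Q) = 4*Q² (J(Q) = (2*Q)*(1*(2*Q)) = (2*Q)*(2*Q) = 4*Q²)
Y(p) = 3 - p
(Y(-3) + J(2))*1 = ((3 - 1*(-3)) + 4*2²)*1 = ((3 + 3) + 4*4)*1 = (6 + 16)*1 = 22*1 = 22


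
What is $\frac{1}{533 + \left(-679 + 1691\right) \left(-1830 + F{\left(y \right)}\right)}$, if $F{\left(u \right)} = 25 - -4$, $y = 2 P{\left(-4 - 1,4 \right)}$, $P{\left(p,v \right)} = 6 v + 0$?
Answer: $- \frac{1}{1822079} \approx -5.4882 \cdot 10^{-7}$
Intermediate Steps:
$P{\left(p,v \right)} = 6 v$
$y = 48$ ($y = 2 \cdot 6 \cdot 4 = 2 \cdot 24 = 48$)
$F{\left(u \right)} = 29$ ($F{\left(u \right)} = 25 + 4 = 29$)
$\frac{1}{533 + \left(-679 + 1691\right) \left(-1830 + F{\left(y \right)}\right)} = \frac{1}{533 + \left(-679 + 1691\right) \left(-1830 + 29\right)} = \frac{1}{533 + 1012 \left(-1801\right)} = \frac{1}{533 - 1822612} = \frac{1}{-1822079} = - \frac{1}{1822079}$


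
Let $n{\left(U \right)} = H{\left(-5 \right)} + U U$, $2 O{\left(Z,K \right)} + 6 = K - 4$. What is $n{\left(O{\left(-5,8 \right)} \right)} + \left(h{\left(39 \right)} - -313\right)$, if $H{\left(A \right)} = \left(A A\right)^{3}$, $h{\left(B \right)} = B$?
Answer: $15978$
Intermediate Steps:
$O{\left(Z,K \right)} = -5 + \frac{K}{2}$ ($O{\left(Z,K \right)} = -3 + \frac{K - 4}{2} = -3 + \frac{-4 + K}{2} = -3 + \left(-2 + \frac{K}{2}\right) = -5 + \frac{K}{2}$)
$H{\left(A \right)} = A^{6}$ ($H{\left(A \right)} = \left(A^{2}\right)^{3} = A^{6}$)
$n{\left(U \right)} = 15625 + U^{2}$ ($n{\left(U \right)} = \left(-5\right)^{6} + U U = 15625 + U^{2}$)
$n{\left(O{\left(-5,8 \right)} \right)} + \left(h{\left(39 \right)} - -313\right) = \left(15625 + \left(-5 + \frac{1}{2} \cdot 8\right)^{2}\right) + \left(39 - -313\right) = \left(15625 + \left(-5 + 4\right)^{2}\right) + \left(39 + 313\right) = \left(15625 + \left(-1\right)^{2}\right) + 352 = \left(15625 + 1\right) + 352 = 15626 + 352 = 15978$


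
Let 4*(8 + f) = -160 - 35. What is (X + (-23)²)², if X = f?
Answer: 3568321/16 ≈ 2.2302e+5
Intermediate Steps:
f = -227/4 (f = -8 + (-160 - 35)/4 = -8 + (¼)*(-195) = -8 - 195/4 = -227/4 ≈ -56.750)
X = -227/4 ≈ -56.750
(X + (-23)²)² = (-227/4 + (-23)²)² = (-227/4 + 529)² = (1889/4)² = 3568321/16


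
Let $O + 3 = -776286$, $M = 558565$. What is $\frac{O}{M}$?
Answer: $- \frac{776289}{558565} \approx -1.3898$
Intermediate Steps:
$O = -776289$ ($O = -3 - 776286 = -776289$)
$\frac{O}{M} = - \frac{776289}{558565}$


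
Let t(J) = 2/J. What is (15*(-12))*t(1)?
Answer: -360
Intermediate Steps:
(15*(-12))*t(1) = (15*(-12))*(2/1) = -360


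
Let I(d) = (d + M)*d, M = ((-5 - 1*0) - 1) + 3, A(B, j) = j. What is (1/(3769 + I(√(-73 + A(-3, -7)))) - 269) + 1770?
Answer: 6*(3002*√5 + 922865*I)/(12*√5 + 3689*I) ≈ 1501.0 + 1.9707e-6*I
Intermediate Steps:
M = -3 (M = ((-5 + 0) - 1) + 3 = (-5 - 1) + 3 = -6 + 3 = -3)
I(d) = d*(-3 + d) (I(d) = (d - 3)*d = (-3 + d)*d = d*(-3 + d))
(1/(3769 + I(√(-73 + A(-3, -7)))) - 269) + 1770 = (1/(3769 + √(-73 - 7)*(-3 + √(-73 - 7))) - 269) + 1770 = (1/(3769 + √(-80)*(-3 + √(-80))) - 269) + 1770 = (1/(3769 + (4*I*√5)*(-3 + 4*I*√5)) - 269) + 1770 = (1/(3769 + 4*I*√5*(-3 + 4*I*√5)) - 269) + 1770 = (-269 + 1/(3769 + 4*I*√5*(-3 + 4*I*√5))) + 1770 = 1501 + 1/(3769 + 4*I*√5*(-3 + 4*I*√5))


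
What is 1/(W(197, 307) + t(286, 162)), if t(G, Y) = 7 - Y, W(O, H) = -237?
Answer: -1/392 ≈ -0.0025510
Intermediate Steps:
1/(W(197, 307) + t(286, 162)) = 1/(-237 + (7 - 1*162)) = 1/(-237 + (7 - 162)) = 1/(-237 - 155) = 1/(-392) = -1/392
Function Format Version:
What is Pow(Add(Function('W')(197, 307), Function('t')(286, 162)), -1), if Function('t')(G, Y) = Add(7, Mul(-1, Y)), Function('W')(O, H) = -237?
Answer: Rational(-1, 392) ≈ -0.0025510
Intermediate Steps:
Pow(Add(Function('W')(197, 307), Function('t')(286, 162)), -1) = Pow(Add(-237, Add(7, Mul(-1, 162))), -1) = Pow(Add(-237, Add(7, -162)), -1) = Pow(Add(-237, -155), -1) = Pow(-392, -1) = Rational(-1, 392)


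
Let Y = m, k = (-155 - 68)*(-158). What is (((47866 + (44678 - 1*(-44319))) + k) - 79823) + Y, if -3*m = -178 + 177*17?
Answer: 273991/3 ≈ 91330.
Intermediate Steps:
k = 35234 (k = -223*(-158) = 35234)
m = -2831/3 (m = -(-178 + 177*17)/3 = -(-178 + 3009)/3 = -⅓*2831 = -2831/3 ≈ -943.67)
Y = -2831/3 ≈ -943.67
(((47866 + (44678 - 1*(-44319))) + k) - 79823) + Y = (((47866 + (44678 - 1*(-44319))) + 35234) - 79823) - 2831/3 = (((47866 + (44678 + 44319)) + 35234) - 79823) - 2831/3 = (((47866 + 88997) + 35234) - 79823) - 2831/3 = ((136863 + 35234) - 79823) - 2831/3 = (172097 - 79823) - 2831/3 = 92274 - 2831/3 = 273991/3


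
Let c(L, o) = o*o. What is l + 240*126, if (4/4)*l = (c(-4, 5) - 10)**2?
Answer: 30465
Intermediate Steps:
c(L, o) = o**2
l = 225 (l = (5**2 - 10)**2 = (25 - 10)**2 = 15**2 = 225)
l + 240*126 = 225 + 240*126 = 225 + 30240 = 30465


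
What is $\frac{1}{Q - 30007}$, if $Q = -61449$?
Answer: $- \frac{1}{91456} \approx -1.0934 \cdot 10^{-5}$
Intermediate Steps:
$\frac{1}{Q - 30007} = \frac{1}{-61449 - 30007} = \frac{1}{-91456} = - \frac{1}{91456}$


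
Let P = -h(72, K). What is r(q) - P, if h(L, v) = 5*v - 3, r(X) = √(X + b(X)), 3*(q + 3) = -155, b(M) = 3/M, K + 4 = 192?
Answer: 937 + I*√3311529/246 ≈ 937.0 + 7.3974*I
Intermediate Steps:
K = 188 (K = -4 + 192 = 188)
q = -164/3 (q = -3 + (⅓)*(-155) = -3 - 155/3 = -164/3 ≈ -54.667)
r(X) = √(X + 3/X)
h(L, v) = -3 + 5*v
P = -937 (P = -(-3 + 5*188) = -(-3 + 940) = -1*937 = -937)
r(q) - P = √(-164/3 + 3/(-164/3)) - 1*(-937) = √(-164/3 + 3*(-3/164)) + 937 = √(-164/3 - 9/164) + 937 = √(-26923/492) + 937 = I*√3311529/246 + 937 = 937 + I*√3311529/246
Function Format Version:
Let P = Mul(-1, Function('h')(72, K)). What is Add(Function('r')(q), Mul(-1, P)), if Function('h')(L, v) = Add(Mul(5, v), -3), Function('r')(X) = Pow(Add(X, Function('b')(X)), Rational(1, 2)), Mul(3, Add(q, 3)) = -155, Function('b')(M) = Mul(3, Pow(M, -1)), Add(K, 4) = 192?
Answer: Add(937, Mul(Rational(1, 246), I, Pow(3311529, Rational(1, 2)))) ≈ Add(937.00, Mul(7.3974, I))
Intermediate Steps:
K = 188 (K = Add(-4, 192) = 188)
q = Rational(-164, 3) (q = Add(-3, Mul(Rational(1, 3), -155)) = Add(-3, Rational(-155, 3)) = Rational(-164, 3) ≈ -54.667)
Function('r')(X) = Pow(Add(X, Mul(3, Pow(X, -1))), Rational(1, 2))
Function('h')(L, v) = Add(-3, Mul(5, v))
P = -937 (P = Mul(-1, Add(-3, Mul(5, 188))) = Mul(-1, Add(-3, 940)) = Mul(-1, 937) = -937)
Add(Function('r')(q), Mul(-1, P)) = Add(Pow(Add(Rational(-164, 3), Mul(3, Pow(Rational(-164, 3), -1))), Rational(1, 2)), Mul(-1, -937)) = Add(Pow(Add(Rational(-164, 3), Mul(3, Rational(-3, 164))), Rational(1, 2)), 937) = Add(Pow(Add(Rational(-164, 3), Rational(-9, 164)), Rational(1, 2)), 937) = Add(Pow(Rational(-26923, 492), Rational(1, 2)), 937) = Add(Mul(Rational(1, 246), I, Pow(3311529, Rational(1, 2))), 937) = Add(937, Mul(Rational(1, 246), I, Pow(3311529, Rational(1, 2))))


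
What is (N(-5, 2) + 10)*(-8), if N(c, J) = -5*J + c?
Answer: 40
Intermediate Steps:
N(c, J) = c - 5*J
(N(-5, 2) + 10)*(-8) = ((-5 - 5*2) + 10)*(-8) = ((-5 - 10) + 10)*(-8) = (-15 + 10)*(-8) = -5*(-8) = 40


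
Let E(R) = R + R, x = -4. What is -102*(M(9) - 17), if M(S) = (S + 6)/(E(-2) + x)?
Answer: 7701/4 ≈ 1925.3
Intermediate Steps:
E(R) = 2*R
M(S) = -¾ - S/8 (M(S) = (S + 6)/(2*(-2) - 4) = (6 + S)/(-4 - 4) = (6 + S)/(-8) = (6 + S)*(-⅛) = -¾ - S/8)
-102*(M(9) - 17) = -102*((-¾ - ⅛*9) - 17) = -102*((-¾ - 9/8) - 17) = -102*(-15/8 - 17) = -102*(-151/8) = 7701/4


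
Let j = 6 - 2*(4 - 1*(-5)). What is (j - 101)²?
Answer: 12769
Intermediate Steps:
j = -12 (j = 6 - 2*(4 + 5) = 6 - 2*9 = 6 - 18 = -12)
(j - 101)² = (-12 - 101)² = (-113)² = 12769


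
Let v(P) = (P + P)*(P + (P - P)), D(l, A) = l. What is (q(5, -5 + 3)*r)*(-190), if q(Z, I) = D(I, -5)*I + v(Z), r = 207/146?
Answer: -1061910/73 ≈ -14547.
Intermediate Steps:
v(P) = 2*P² (v(P) = (2*P)*(P + 0) = (2*P)*P = 2*P²)
r = 207/146 (r = 207*(1/146) = 207/146 ≈ 1.4178)
q(Z, I) = I² + 2*Z² (q(Z, I) = I*I + 2*Z² = I² + 2*Z²)
(q(5, -5 + 3)*r)*(-190) = (((-5 + 3)² + 2*5²)*(207/146))*(-190) = (((-2)² + 2*25)*(207/146))*(-190) = ((4 + 50)*(207/146))*(-190) = (54*(207/146))*(-190) = (5589/73)*(-190) = -1061910/73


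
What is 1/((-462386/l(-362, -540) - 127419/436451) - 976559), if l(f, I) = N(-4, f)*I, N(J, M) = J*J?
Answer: -1885468320/1841170703144917 ≈ -1.0241e-6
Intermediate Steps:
N(J, M) = J²
l(f, I) = 16*I (l(f, I) = (-4)²*I = 16*I)
1/((-462386/l(-362, -540) - 127419/436451) - 976559) = 1/((-462386/(16*(-540)) - 127419/436451) - 976559) = 1/((-462386/(-8640) - 127419*1/436451) - 976559) = 1/((-462386*(-1/8640) - 127419/436451) - 976559) = 1/((231193/4320 - 127419/436451) - 976559) = 1/(100353965963/1885468320 - 976559) = 1/(-1841170703144917/1885468320) = -1885468320/1841170703144917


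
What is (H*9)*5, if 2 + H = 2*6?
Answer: 450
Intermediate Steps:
H = 10 (H = -2 + 2*6 = -2 + 12 = 10)
(H*9)*5 = (10*9)*5 = 90*5 = 450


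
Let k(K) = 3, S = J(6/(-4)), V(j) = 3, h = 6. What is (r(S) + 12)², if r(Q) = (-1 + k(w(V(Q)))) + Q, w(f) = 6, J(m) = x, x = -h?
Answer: 64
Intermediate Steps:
x = -6 (x = -1*6 = -6)
J(m) = -6
S = -6
r(Q) = 2 + Q (r(Q) = (-1 + 3) + Q = 2 + Q)
(r(S) + 12)² = ((2 - 6) + 12)² = (-4 + 12)² = 8² = 64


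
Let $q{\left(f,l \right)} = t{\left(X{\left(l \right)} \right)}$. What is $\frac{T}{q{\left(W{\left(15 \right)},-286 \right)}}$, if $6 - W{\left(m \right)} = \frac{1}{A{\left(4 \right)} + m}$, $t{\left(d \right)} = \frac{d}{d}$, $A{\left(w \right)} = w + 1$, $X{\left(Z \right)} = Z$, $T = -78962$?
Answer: $-78962$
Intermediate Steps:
$A{\left(w \right)} = 1 + w$
$t{\left(d \right)} = 1$
$W{\left(m \right)} = 6 - \frac{1}{5 + m}$ ($W{\left(m \right)} = 6 - \frac{1}{\left(1 + 4\right) + m} = 6 - \frac{1}{5 + m}$)
$q{\left(f,l \right)} = 1$
$\frac{T}{q{\left(W{\left(15 \right)},-286 \right)}} = - \frac{78962}{1} = \left(-78962\right) 1 = -78962$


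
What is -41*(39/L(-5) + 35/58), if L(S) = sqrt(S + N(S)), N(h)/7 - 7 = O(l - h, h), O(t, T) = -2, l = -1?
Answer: -1435/58 - 533*sqrt(30)/10 ≈ -316.68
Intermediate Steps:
N(h) = 35 (N(h) = 49 + 7*(-2) = 49 - 14 = 35)
L(S) = sqrt(35 + S) (L(S) = sqrt(S + 35) = sqrt(35 + S))
-41*(39/L(-5) + 35/58) = -41*(39/(sqrt(35 - 5)) + 35/58) = -41*(39/(sqrt(30)) + 35*(1/58)) = -41*(39*(sqrt(30)/30) + 35/58) = -41*(13*sqrt(30)/10 + 35/58) = -41*(35/58 + 13*sqrt(30)/10) = -1435/58 - 533*sqrt(30)/10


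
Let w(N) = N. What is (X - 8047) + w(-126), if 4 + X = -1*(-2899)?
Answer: -5278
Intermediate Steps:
X = 2895 (X = -4 - 1*(-2899) = -4 + 2899 = 2895)
(X - 8047) + w(-126) = (2895 - 8047) - 126 = -5152 - 126 = -5278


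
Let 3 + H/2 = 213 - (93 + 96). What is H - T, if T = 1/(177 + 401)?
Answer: 24275/578 ≈ 41.998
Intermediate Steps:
T = 1/578 ≈ 0.0017301
H = 42 (H = -6 + 2*(213 - (93 + 96)) = -6 + 2*(213 - 1*189) = -6 + 2*(213 - 189) = -6 + 2*24 = -6 + 48 = 42)
H - T = 42 - 1*1/578 = 42 - 1/578 = 24275/578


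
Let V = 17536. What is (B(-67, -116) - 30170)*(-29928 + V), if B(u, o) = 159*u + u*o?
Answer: 409567992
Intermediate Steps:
B(u, o) = 159*u + o*u
(B(-67, -116) - 30170)*(-29928 + V) = (-67*(159 - 116) - 30170)*(-29928 + 17536) = (-67*43 - 30170)*(-12392) = (-2881 - 30170)*(-12392) = -33051*(-12392) = 409567992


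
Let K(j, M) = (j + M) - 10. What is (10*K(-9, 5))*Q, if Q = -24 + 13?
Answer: 1540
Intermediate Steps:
Q = -11
K(j, M) = -10 + M + j (K(j, M) = (M + j) - 10 = -10 + M + j)
(10*K(-9, 5))*Q = (10*(-10 + 5 - 9))*(-11) = (10*(-14))*(-11) = -140*(-11) = 1540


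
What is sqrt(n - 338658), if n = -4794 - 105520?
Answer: 2*I*sqrt(112243) ≈ 670.05*I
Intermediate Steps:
n = -110314
sqrt(n - 338658) = sqrt(-110314 - 338658) = sqrt(-448972) = 2*I*sqrt(112243)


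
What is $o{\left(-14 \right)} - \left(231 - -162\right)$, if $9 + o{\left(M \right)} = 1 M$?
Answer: $-416$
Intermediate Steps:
$o{\left(M \right)} = -9 + M$ ($o{\left(M \right)} = -9 + 1 M = -9 + M$)
$o{\left(-14 \right)} - \left(231 - -162\right) = \left(-9 - 14\right) - \left(231 - -162\right) = -23 - \left(231 + 162\right) = -23 - 393 = -416$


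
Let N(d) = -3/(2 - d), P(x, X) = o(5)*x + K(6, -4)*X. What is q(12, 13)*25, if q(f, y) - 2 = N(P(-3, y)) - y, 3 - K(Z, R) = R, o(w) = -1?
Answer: -25225/92 ≈ -274.18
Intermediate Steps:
K(Z, R) = 3 - R
P(x, X) = -x + 7*X (P(x, X) = -x + (3 - 1*(-4))*X = -x + (3 + 4)*X = -x + 7*X)
q(f, y) = 2 - y + 3/(1 + 7*y) (q(f, y) = 2 + (3/(-2 + (-1*(-3) + 7*y)) - y) = 2 + (3/(-2 + (3 + 7*y)) - y) = 2 + (3/(1 + 7*y) - y) = 2 + (-y + 3/(1 + 7*y)) = 2 - y + 3/(1 + 7*y))
q(12, 13)*25 = ((3 + (1 + 7*13)*(2 - 1*13))/(1 + 7*13))*25 = ((3 + (1 + 91)*(2 - 13))/(1 + 91))*25 = ((3 + 92*(-11))/92)*25 = ((3 - 1012)/92)*25 = ((1/92)*(-1009))*25 = -1009/92*25 = -25225/92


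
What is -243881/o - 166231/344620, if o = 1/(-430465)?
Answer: 36178977710086069/344620 ≈ 1.0498e+11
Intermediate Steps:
o = -1/430465 ≈ -2.3231e-6
-243881/o - 166231/344620 = -243881/(-1/430465) - 166231/344620 = -243881*(-430465) - 166231*1/344620 = 104982234665 - 166231/344620 = 36178977710086069/344620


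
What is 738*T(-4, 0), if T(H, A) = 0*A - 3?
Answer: -2214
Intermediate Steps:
T(H, A) = -3 (T(H, A) = 0 - 3 = -3)
738*T(-4, 0) = 738*(-3) = -2214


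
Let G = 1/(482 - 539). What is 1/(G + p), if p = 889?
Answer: 57/50672 ≈ 0.0011249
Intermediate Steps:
G = -1/57 (G = 1/(-57) = -1/57 ≈ -0.017544)
1/(G + p) = 1/(-1/57 + 889) = 1/(50672/57) = 57/50672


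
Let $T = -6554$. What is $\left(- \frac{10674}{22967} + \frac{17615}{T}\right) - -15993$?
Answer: $\frac{2406883286873}{150525718} \approx 15990.0$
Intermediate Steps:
$\left(- \frac{10674}{22967} + \frac{17615}{T}\right) - -15993 = \left(- \frac{10674}{22967} + \frac{17615}{-6554}\right) - -15993 = \left(\left(-10674\right) \frac{1}{22967} + 17615 \left(- \frac{1}{6554}\right)\right) + 15993 = \left(- \frac{10674}{22967} - \frac{17615}{6554}\right) + 15993 = - \frac{474521101}{150525718} + 15993 = \frac{2406883286873}{150525718}$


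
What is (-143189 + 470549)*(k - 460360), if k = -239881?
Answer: -229230893760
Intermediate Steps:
(-143189 + 470549)*(k - 460360) = (-143189 + 470549)*(-239881 - 460360) = 327360*(-700241) = -229230893760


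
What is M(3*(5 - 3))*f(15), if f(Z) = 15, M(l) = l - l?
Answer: 0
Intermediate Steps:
M(l) = 0
M(3*(5 - 3))*f(15) = 0*15 = 0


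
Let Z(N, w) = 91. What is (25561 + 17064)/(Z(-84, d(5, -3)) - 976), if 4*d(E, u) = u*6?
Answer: -8525/177 ≈ -48.164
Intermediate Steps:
d(E, u) = 3*u/2 (d(E, u) = (u*6)/4 = (6*u)/4 = 3*u/2)
(25561 + 17064)/(Z(-84, d(5, -3)) - 976) = (25561 + 17064)/(91 - 976) = 42625/(-885) = 42625*(-1/885) = -8525/177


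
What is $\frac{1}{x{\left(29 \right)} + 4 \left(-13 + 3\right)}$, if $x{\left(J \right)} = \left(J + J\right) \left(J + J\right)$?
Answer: $\frac{1}{3324} \approx 0.00030084$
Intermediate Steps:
$x{\left(J \right)} = 4 J^{2}$ ($x{\left(J \right)} = 2 J 2 J = 4 J^{2}$)
$\frac{1}{x{\left(29 \right)} + 4 \left(-13 + 3\right)} = \frac{1}{4 \cdot 29^{2} + 4 \left(-13 + 3\right)} = \frac{1}{4 \cdot 841 + 4 \left(-10\right)} = \frac{1}{3364 - 40} = \frac{1}{3324}$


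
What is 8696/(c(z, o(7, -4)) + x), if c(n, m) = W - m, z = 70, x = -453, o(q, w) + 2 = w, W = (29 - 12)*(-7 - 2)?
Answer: -1087/75 ≈ -14.493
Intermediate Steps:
W = -153 (W = 17*(-9) = -153)
o(q, w) = -2 + w
c(n, m) = -153 - m
8696/(c(z, o(7, -4)) + x) = 8696/((-153 - (-2 - 4)) - 453) = 8696/((-153 - 1*(-6)) - 453) = 8696/((-153 + 6) - 453) = 8696/(-147 - 453) = 8696/(-600) = 8696*(-1/600) = -1087/75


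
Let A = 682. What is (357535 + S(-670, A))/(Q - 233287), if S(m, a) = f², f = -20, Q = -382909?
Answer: -357935/616196 ≈ -0.58088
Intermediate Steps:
S(m, a) = 400 (S(m, a) = (-20)² = 400)
(357535 + S(-670, A))/(Q - 233287) = (357535 + 400)/(-382909 - 233287) = 357935/(-616196) = 357935*(-1/616196) = -357935/616196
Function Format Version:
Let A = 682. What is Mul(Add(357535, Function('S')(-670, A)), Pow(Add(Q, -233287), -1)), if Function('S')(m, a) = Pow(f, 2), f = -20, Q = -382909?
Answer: Rational(-357935, 616196) ≈ -0.58088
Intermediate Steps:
Function('S')(m, a) = 400 (Function('S')(m, a) = Pow(-20, 2) = 400)
Mul(Add(357535, Function('S')(-670, A)), Pow(Add(Q, -233287), -1)) = Mul(Add(357535, 400), Pow(Add(-382909, -233287), -1)) = Mul(357935, Pow(-616196, -1)) = Mul(357935, Rational(-1, 616196)) = Rational(-357935, 616196)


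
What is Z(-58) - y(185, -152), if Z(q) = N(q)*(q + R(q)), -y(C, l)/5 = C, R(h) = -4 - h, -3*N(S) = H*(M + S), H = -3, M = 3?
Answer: 1145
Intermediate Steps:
N(S) = 3 + S (N(S) = -(-1)*(3 + S) = -(-9 - 3*S)/3 = 3 + S)
y(C, l) = -5*C
Z(q) = -12 - 4*q (Z(q) = (3 + q)*(q + (-4 - q)) = (3 + q)*(-4) = -12 - 4*q)
Z(-58) - y(185, -152) = (-12 - 4*(-58)) - (-5)*185 = (-12 + 232) - 1*(-925) = 220 + 925 = 1145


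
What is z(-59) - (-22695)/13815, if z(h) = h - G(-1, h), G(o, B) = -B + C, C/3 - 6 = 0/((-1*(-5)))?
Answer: -123743/921 ≈ -134.36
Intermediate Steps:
C = 18 (C = 18 + 3*(0/((-1*(-5)))) = 18 + 3*(0/5) = 18 + 3*(0*(⅕)) = 18 + 3*0 = 18 + 0 = 18)
G(o, B) = 18 - B (G(o, B) = -B + 18 = 18 - B)
z(h) = -18 + 2*h (z(h) = h - (18 - h) = h + (-18 + h) = -18 + 2*h)
z(-59) - (-22695)/13815 = (-18 + 2*(-59)) - (-22695)/13815 = (-18 - 118) - (-22695)/13815 = -136 - 1*(-1513/921) = -136 + 1513/921 = -123743/921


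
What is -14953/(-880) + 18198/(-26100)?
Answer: 2079217/127600 ≈ 16.295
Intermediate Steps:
-14953/(-880) + 18198/(-26100) = -14953*(-1/880) + 18198*(-1/26100) = 14953/880 - 1011/1450 = 2079217/127600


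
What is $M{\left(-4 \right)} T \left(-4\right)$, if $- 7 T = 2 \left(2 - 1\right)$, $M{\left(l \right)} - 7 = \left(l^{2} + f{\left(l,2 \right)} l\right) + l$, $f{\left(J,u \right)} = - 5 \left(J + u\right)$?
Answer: $-24$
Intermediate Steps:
$f{\left(J,u \right)} = - 5 J - 5 u$
$M{\left(l \right)} = 7 + l + l^{2} + l \left(-10 - 5 l\right)$ ($M{\left(l \right)} = 7 + \left(\left(l^{2} + \left(- 5 l - 10\right) l\right) + l\right) = 7 + \left(\left(l^{2} + \left(-10 - 5 l\right) l\right) + l\right) = 7 + \left(\left(l^{2} + l \left(-10 - 5 l\right)\right) + l\right) = 7 + \left(l + l^{2} + l \left(-10 - 5 l\right)\right) = 7 + l + l^{2} + l \left(-10 - 5 l\right)$)
$T = - \frac{2}{7}$ ($T = - \frac{2 \left(2 - 1\right)}{7} = - \frac{2 \cdot 1}{7} = \left(- \frac{1}{7}\right) 2 = - \frac{2}{7} \approx -0.28571$)
$M{\left(-4 \right)} T \left(-4\right) = \left(7 - -36 - 4 \left(-4\right)^{2}\right) \left(- \frac{2}{7}\right) \left(-4\right) = \left(7 + 36 - 64\right) \left(- \frac{2}{7}\right) \left(-4\right) = \left(-21\right) \left(- \frac{2}{7}\right) \left(-4\right) = 6 \left(-4\right) = -24$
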